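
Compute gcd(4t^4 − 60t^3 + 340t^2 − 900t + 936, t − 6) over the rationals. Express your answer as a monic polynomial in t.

t − 6

Repeated division with remainder:
  4t^4 − 60t^3 + 340t^2 − 900t + 936 = (4t^3 − 36t^2 + 124t − 156)(t − 6) + (0)
The last nonzero remainder t − 6 is already monic.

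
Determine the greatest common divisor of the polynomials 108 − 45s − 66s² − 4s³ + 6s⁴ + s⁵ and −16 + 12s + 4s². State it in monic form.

−4 + 3s + s²

Repeated division with remainder:
  s⁵ + 6s⁴ − 4s³ − 66s² − 45s + 108 = ((1/4)s³ + (3/4)s² − (9/4)s − 27/4)(4s² + 12s − 16) + (0)
Last nonzero remainder: 4s² + 12s − 16. Dividing through by 4 gives the monic gcd s² + 3s − 4.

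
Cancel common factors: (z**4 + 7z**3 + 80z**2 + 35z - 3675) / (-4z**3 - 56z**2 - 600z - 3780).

Repeated division with remainder:
  z**4 + 7z**3 + 80z**2 + 35z - 3675 = (-(1/4)z + 7/4)(-4z**3 - 56z**2 - 600z - 3780) + (28z**2 + 140z + 2940)
  -4z**3 - 56z**2 - 600z - 3780 = (-(1/7)z - 9/7)(28z**2 + 140z + 2940) + (0)
Last nonzero remainder: 28z**2 + 140z + 2940. Dividing through by 28 gives the monic gcd z**2 + 5z + 105.
Cancel z**2 + 5z + 105 from numerator and denominator to get the reduced form.

(-z**2 - 2z + 35)/(4z + 36)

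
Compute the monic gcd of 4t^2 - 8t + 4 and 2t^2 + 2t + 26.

1

By polynomial division,
  4t^2 - 8t + 4 = (2)(2t^2 + 2t + 26) + (-12t - 48)
  2t^2 + 2t + 26 = (-(1/6)t + 1/2)(-12t - 48) + (50)
  -12t - 48 = (-(6/25)t - 24/25)(50) + (0)
The last nonzero remainder is the constant 50, so the polynomials are coprime and gcd = 1.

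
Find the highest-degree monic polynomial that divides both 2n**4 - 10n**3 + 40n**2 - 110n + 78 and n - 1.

Repeated division with remainder:
  2n**4 - 10n**3 + 40n**2 - 110n + 78 = (2n**3 - 8n**2 + 32n - 78)(n - 1) + (0)
The last nonzero remainder n - 1 is already monic.

n - 1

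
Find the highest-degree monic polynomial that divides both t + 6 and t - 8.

Repeated division with remainder:
  t + 6 = (t - 8) + (14)
  t - 8 = ((1/14)t - 4/7)(14) + (0)
The last nonzero remainder is the constant 14, so the polynomials are coprime and gcd = 1.

1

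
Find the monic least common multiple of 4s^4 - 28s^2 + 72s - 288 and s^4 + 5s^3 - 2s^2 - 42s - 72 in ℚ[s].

s^6 + 4s^5 - s^4 - 10s^3 - 42s^2 - 180s - 432

Repeated division with remainder:
  4s^4 - 28s^2 + 72s - 288 = (4)(s^4 + 5s^3 - 2s^2 - 42s - 72) + (-20s^3 - 20s^2 + 240s)
  s^4 + 5s^3 - 2s^2 - 42s - 72 = (-(1/20)s - 1/5)(-20s^3 - 20s^2 + 240s) + (6s^2 + 6s - 72)
  -20s^3 - 20s^2 + 240s = (-(10/3)s)(6s^2 + 6s - 72) + (0)
Last nonzero remainder: 6s^2 + 6s - 72. Dividing through by 6 gives the monic gcd s^2 + s - 12.
Then lcm(f, g) = f·g / gcd(f, g); expanding and making the result monic gives the answer.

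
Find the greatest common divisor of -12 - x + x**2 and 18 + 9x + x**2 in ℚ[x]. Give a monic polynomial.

Euclidean algorithm in ℚ[x]:
  x**2 - x - 12 = (x**2 + 9x + 18) + (-10x - 30)
  x**2 + 9x + 18 = (-(1/10)x - 3/5)(-10x - 30) + (0)
Last nonzero remainder: -10x - 30. Dividing through by -10 gives the monic gcd x + 3.

3 + x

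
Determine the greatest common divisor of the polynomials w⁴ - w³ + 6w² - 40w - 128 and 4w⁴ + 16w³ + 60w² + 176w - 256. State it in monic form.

w² + w + 16

By polynomial division,
  w⁴ - w³ + 6w² - 40w - 128 = (1/4)(4w⁴ + 16w³ + 60w² + 176w - 256) + (-5w³ - 9w² - 84w - 64)
  4w⁴ + 16w³ + 60w² + 176w - 256 = (-(4/5)w - 44/25)(-5w³ - 9w² - 84w - 64) + (-(576/25)w² - (576/25)w - 9216/25)
  -5w³ - 9w² - 84w - 64 = ((125/576)w + 25/144)(-(576/25)w² - (576/25)w - 9216/25) + (0)
Last nonzero remainder: -(576/25)w² - (576/25)w - 9216/25. Dividing through by -576/25 gives the monic gcd w² + w + 16.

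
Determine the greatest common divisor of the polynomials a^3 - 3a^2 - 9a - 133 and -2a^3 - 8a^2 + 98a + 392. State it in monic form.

Euclidean algorithm in ℚ[a]:
  a^3 - 3a^2 - 9a - 133 = (-1/2)(-2a^3 - 8a^2 + 98a + 392) + (-7a^2 + 40a + 63)
  -2a^3 - 8a^2 + 98a + 392 = ((2/7)a + 136/49)(-7a^2 + 40a + 63) + (-(1520/49)a + 1520/7)
  -7a^2 + 40a + 63 = ((343/1520)a + 441/1520)(-(1520/49)a + 1520/7) + (0)
Last nonzero remainder: -(1520/49)a + 1520/7. Dividing through by -1520/49 gives the monic gcd a - 7.

a - 7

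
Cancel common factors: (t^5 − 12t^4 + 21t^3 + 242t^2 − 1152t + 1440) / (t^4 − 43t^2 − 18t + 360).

(t^2 − 8t + 16)/(t + 4)

Apply the Euclidean algorithm:
  t^5 − 12t^4 + 21t^3 + 242t^2 − 1152t + 1440 = (t − 12)(t^4 − 43t^2 − 18t + 360) + (64t^3 − 256t^2 − 1728t + 5760)
  t^4 − 43t^2 − 18t + 360 = ((1/64)t + 1/16)(64t^3 − 256t^2 − 1728t + 5760) + (0)
Last nonzero remainder: 64t^3 − 256t^2 − 1728t + 5760. Dividing through by 64 gives the monic gcd t^3 − 4t^2 − 27t + 90.
Cancel t^3 − 4t^2 − 27t + 90 from numerator and denominator to get the reduced form.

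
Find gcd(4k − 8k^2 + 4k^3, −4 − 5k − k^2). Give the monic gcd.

Apply the Euclidean algorithm:
  4k^3 − 8k^2 + 4k = (−4k + 28)(−k^2 − 5k − 4) + (128k + 112)
  −k^2 − 5k − 4 = (−(1/128)k − 33/1024)(128k + 112) + (−25/64)
  128k + 112 = (−(8192/25)k − 7168/25)(−25/64) + (0)
The last nonzero remainder is the constant −25/64, so the polynomials are coprime and gcd = 1.

1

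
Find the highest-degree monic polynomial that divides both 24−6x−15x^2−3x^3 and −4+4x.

−1+x

Repeated division with remainder:
  −3x^3−15x^2−6x+24 = (−(3/4)x^2−(9/2)x−6)(4x−4) + (0)
Last nonzero remainder: 4x−4. Dividing through by 4 gives the monic gcd x−1.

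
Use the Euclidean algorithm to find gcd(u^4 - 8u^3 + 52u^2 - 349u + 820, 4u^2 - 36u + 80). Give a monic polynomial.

Euclidean algorithm in ℚ[u]:
  u^4 - 8u^3 + 52u^2 - 349u + 820 = ((1/4)u^2 + (1/4)u + 41/4)(4u^2 - 36u + 80) + (0)
Last nonzero remainder: 4u^2 - 36u + 80. Dividing through by 4 gives the monic gcd u^2 - 9u + 20.

u^2 - 9u + 20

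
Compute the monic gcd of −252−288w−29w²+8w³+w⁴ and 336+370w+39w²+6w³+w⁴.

7+8w+w²

By polynomial division,
  w⁴+8w³−29w²−288w−252 = (w⁴+6w³+39w²+370w+336) + (2w³−68w²−658w−588)
  w⁴+6w³+39w²+370w+336 = ((1/2)w+20)(2w³−68w²−658w−588) + (1728w²+13824w+12096)
  2w³−68w²−658w−588 = ((1/864)w−7/144)(1728w²+13824w+12096) + (0)
Last nonzero remainder: 1728w²+13824w+12096. Dividing through by 1728 gives the monic gcd w²+8w+7.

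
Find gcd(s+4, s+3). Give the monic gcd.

1

Apply the Euclidean algorithm:
  s+4 = (s+3) + (1)
  s+3 = (s+3)(1) + (0)
The last nonzero remainder is the constant 1, so the polynomials are coprime and gcd = 1.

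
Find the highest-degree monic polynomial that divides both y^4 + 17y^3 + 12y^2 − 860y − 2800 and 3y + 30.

y + 10

Apply the Euclidean algorithm:
  y^4 + 17y^3 + 12y^2 − 860y − 2800 = ((1/3)y^3 + (7/3)y^2 − (58/3)y − 280/3)(3y + 30) + (0)
Last nonzero remainder: 3y + 30. Dividing through by 3 gives the monic gcd y + 10.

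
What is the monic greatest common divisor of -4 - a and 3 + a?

1

Repeated division with remainder:
  -a - 4 = (-1)(a + 3) + (-1)
  a + 3 = (-a - 3)(-1) + (0)
The last nonzero remainder is the constant -1, so the polynomials are coprime and gcd = 1.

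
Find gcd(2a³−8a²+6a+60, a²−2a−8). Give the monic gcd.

a+2

Repeated division with remainder:
  2a³−8a²+6a+60 = (2a−4)(a²−2a−8) + (14a+28)
  a²−2a−8 = ((1/14)a−2/7)(14a+28) + (0)
Last nonzero remainder: 14a+28. Dividing through by 14 gives the monic gcd a+2.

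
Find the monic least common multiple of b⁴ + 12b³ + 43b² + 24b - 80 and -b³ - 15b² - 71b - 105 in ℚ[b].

b⁶ + 22b⁵ + 184b⁴ + 706b³ + 1063b² - 296b - 1680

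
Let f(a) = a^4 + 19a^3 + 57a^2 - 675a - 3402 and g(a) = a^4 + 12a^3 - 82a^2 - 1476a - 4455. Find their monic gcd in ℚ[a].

a^2 + 18a + 81

Euclidean algorithm in ℚ[a]:
  a^4 + 19a^3 + 57a^2 - 675a - 3402 = (a^4 + 12a^3 - 82a^2 - 1476a - 4455) + (7a^3 + 139a^2 + 801a + 1053)
  a^4 + 12a^3 - 82a^2 - 1476a - 4455 = ((1/7)a - 55/49)(7a^3 + 139a^2 + 801a + 1053) + (-(1980/49)a^2 - (35640/49)a - 160380/49)
  7a^3 + 139a^2 + 801a + 1053 = (-(343/1980)a - 637/1980)(-(1980/49)a^2 - (35640/49)a - 160380/49) + (0)
Last nonzero remainder: -(1980/49)a^2 - (35640/49)a - 160380/49. Dividing through by -1980/49 gives the monic gcd a^2 + 18a + 81.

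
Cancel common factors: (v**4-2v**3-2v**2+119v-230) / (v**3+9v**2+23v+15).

(v**3-7v**2+33v-46)/(v**2+4v+3)

By polynomial division,
  v**4-2v**3-2v**2+119v-230 = (v-11)(v**3+9v**2+23v+15) + (74v**2+357v-65)
  v**3+9v**2+23v+15 = ((1/74)v+309/5476)(74v**2+357v-65) + ((20445/5476)v+102225/5476)
  74v**2+357v-65 = ((405224/20445)v-71188/20445)((20445/5476)v+102225/5476) + (0)
Last nonzero remainder: (20445/5476)v+102225/5476. Dividing through by 20445/5476 gives the monic gcd v+5.
Cancel v+5 from numerator and denominator to get the reduced form.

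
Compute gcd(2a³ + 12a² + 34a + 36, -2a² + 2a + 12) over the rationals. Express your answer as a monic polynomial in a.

Euclidean algorithm in ℚ[a]:
  2a³ + 12a² + 34a + 36 = (-a - 7)(-2a² + 2a + 12) + (60a + 120)
  -2a² + 2a + 12 = (-(1/30)a + 1/10)(60a + 120) + (0)
Last nonzero remainder: 60a + 120. Dividing through by 60 gives the monic gcd a + 2.

a + 2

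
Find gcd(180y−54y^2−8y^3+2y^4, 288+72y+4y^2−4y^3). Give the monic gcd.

Euclidean algorithm in ℚ[y]:
  2y^4−8y^3−54y^2+180y = (−(1/2)y+3/2)(−4y^3+4y^2+72y+288) + (−24y^2+216y−432)
  −4y^3+4y^2+72y+288 = ((1/6)y+4/3)(−24y^2+216y−432) + (−144y+864)
  −24y^2+216y−432 = ((1/6)y−1/2)(−144y+864) + (0)
Last nonzero remainder: −144y+864. Dividing through by −144 gives the monic gcd y−6.

−6+y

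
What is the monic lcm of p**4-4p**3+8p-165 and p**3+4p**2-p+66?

Euclidean algorithm in ℚ[p]:
  p**4-4p**3+8p-165 = (p-8)(p**3+4p**2-p+66) + (33p**2-66p+363)
  p**3+4p**2-p+66 = ((1/33)p+2/11)(33p**2-66p+363) + (0)
Last nonzero remainder: 33p**2-66p+363. Dividing through by 33 gives the monic gcd p**2-2p+11.
Then lcm(f, g) = f·g / gcd(f, g); expanding and making the result monic gives the answer.

p**5+2p**4-24p**3+8p**2-117p-990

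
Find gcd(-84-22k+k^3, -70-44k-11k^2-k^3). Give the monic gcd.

Apply the Euclidean algorithm:
  k^3-22k-84 = (-1)(-k^3-11k^2-44k-70) + (-11k^2-66k-154)
  -k^3-11k^2-44k-70 = ((1/11)k+5/11)(-11k^2-66k-154) + (0)
Last nonzero remainder: -11k^2-66k-154. Dividing through by -11 gives the monic gcd k^2+6k+14.

14+6k+k^2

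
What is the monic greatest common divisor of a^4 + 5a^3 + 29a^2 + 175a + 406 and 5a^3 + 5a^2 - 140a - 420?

a^2 + 7a + 14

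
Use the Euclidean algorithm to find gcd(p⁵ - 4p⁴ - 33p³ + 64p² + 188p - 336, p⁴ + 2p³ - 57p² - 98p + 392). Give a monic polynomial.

p³ - 5p² - 22p + 56

Repeated division with remainder:
  p⁵ - 4p⁴ - 33p³ + 64p² + 188p - 336 = (p - 6)(p⁴ + 2p³ - 57p² - 98p + 392) + (36p³ - 180p² - 792p + 2016)
  p⁴ + 2p³ - 57p² - 98p + 392 = ((1/36)p + 7/36)(36p³ - 180p² - 792p + 2016) + (0)
Last nonzero remainder: 36p³ - 180p² - 792p + 2016. Dividing through by 36 gives the monic gcd p³ - 5p² - 22p + 56.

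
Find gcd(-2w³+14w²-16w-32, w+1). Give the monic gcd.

w+1

Euclidean algorithm in ℚ[w]:
  -2w³+14w²-16w-32 = (-2w²+16w-32)(w+1) + (0)
The last nonzero remainder w+1 is already monic.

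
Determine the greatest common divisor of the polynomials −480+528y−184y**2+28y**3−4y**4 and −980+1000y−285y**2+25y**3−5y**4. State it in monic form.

4−4y+y**2

Euclidean algorithm in ℚ[y]:
  −4y**4+28y**3−184y**2+528y−480 = (4/5)(−5y**4+25y**3−285y**2+1000y−980) + (8y**3+44y**2−272y+304)
  −5y**4+25y**3−285y**2+1000y−980 = (−(5/8)y+105/16)(8y**3+44y**2−272y+304) + (−(2975/4)y**2+2975y−2975)
  8y**3+44y**2−272y+304 = (−(32/2975)y−304/2975)(−(2975/4)y**2+2975y−2975) + (0)
Last nonzero remainder: −(2975/4)y**2+2975y−2975. Dividing through by −2975/4 gives the monic gcd y**2−4y+4.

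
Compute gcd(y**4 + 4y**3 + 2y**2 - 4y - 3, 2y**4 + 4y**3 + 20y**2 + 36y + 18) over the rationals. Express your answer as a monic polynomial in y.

y**2 + 2y + 1

By polynomial division,
  y**4 + 4y**3 + 2y**2 - 4y - 3 = (1/2)(2y**4 + 4y**3 + 20y**2 + 36y + 18) + (2y**3 - 8y**2 - 22y - 12)
  2y**4 + 4y**3 + 20y**2 + 36y + 18 = (y + 6)(2y**3 - 8y**2 - 22y - 12) + (90y**2 + 180y + 90)
  2y**3 - 8y**2 - 22y - 12 = ((1/45)y - 2/15)(90y**2 + 180y + 90) + (0)
Last nonzero remainder: 90y**2 + 180y + 90. Dividing through by 90 gives the monic gcd y**2 + 2y + 1.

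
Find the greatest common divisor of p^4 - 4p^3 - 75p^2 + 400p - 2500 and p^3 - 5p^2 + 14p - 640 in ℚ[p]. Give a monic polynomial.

Repeated division with remainder:
  p^4 - 4p^3 - 75p^2 + 400p - 2500 = (p + 1)(p^3 - 5p^2 + 14p - 640) + (-84p^2 + 1026p - 1860)
  p^3 - 5p^2 + 14p - 640 = (-(1/84)p - 101/1176)(-84p^2 + 1026p - 1860) + ((15675/196)p - 78375/98)
  -84p^2 + 1026p - 1860 = (-(5488/5225)p + 12152/5225)((15675/196)p - 78375/98) + (0)
Last nonzero remainder: (15675/196)p - 78375/98. Dividing through by 15675/196 gives the monic gcd p - 10.

p - 10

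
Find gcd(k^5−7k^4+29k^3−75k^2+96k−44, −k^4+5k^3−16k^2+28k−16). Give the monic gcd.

Repeated division with remainder:
  k^5−7k^4+29k^3−75k^2+96k−44 = (−k+2)(−k^4+5k^3−16k^2+28k−16) + (3k^3−15k^2+24k−12)
  −k^4+5k^3−16k^2+28k−16 = (−(1/3)k)(3k^3−15k^2+24k−12) + (−8k^2+24k−16)
  3k^3−15k^2+24k−12 = (−(3/8)k+3/4)(−8k^2+24k−16) + (0)
Last nonzero remainder: −8k^2+24k−16. Dividing through by −8 gives the monic gcd k^2−3k+2.

k^2−3k+2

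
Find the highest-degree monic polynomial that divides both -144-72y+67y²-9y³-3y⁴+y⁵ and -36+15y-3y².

12-5y+y²

Apply the Euclidean algorithm:
  y⁵-3y⁴-9y³+67y²-72y-144 = (-(1/3)y³-(2/3)y²+(11/3)y+4)(-3y²+15y-36) + (0)
Last nonzero remainder: -3y²+15y-36. Dividing through by -3 gives the monic gcd y²-5y+12.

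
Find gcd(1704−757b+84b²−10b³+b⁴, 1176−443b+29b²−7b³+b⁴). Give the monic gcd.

24−11b+b²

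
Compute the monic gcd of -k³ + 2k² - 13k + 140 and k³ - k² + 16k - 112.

k² + 3k + 28

By polynomial division,
  -k³ + 2k² - 13k + 140 = (-1)(k³ - k² + 16k - 112) + (k² + 3k + 28)
  k³ - k² + 16k - 112 = (k - 4)(k² + 3k + 28) + (0)
The last nonzero remainder k² + 3k + 28 is already monic.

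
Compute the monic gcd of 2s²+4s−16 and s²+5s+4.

Repeated division with remainder:
  2s²+4s−16 = (2)(s²+5s+4) + (−6s−24)
  s²+5s+4 = (−(1/6)s−1/6)(−6s−24) + (0)
Last nonzero remainder: −6s−24. Dividing through by −6 gives the monic gcd s+4.

s+4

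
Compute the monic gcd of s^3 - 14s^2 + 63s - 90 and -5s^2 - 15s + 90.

s - 3

By polynomial division,
  s^3 - 14s^2 + 63s - 90 = (-(1/5)s + 17/5)(-5s^2 - 15s + 90) + (132s - 396)
  -5s^2 - 15s + 90 = (-(5/132)s - 5/22)(132s - 396) + (0)
Last nonzero remainder: 132s - 396. Dividing through by 132 gives the monic gcd s - 3.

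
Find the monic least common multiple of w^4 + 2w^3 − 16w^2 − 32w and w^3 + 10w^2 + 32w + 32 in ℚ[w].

By polynomial division,
  w^4 + 2w^3 − 16w^2 − 32w = (w − 8)(w^3 + 10w^2 + 32w + 32) + (32w^2 + 192w + 256)
  w^3 + 10w^2 + 32w + 32 = ((1/32)w + 1/8)(32w^2 + 192w + 256) + (0)
Last nonzero remainder: 32w^2 + 192w + 256. Dividing through by 32 gives the monic gcd w^2 + 6w + 8.
Then lcm(f, g) = f·g / gcd(f, g); expanding and making the result monic gives the answer.

w^5 + 6w^4 − 8w^3 − 96w^2 − 128w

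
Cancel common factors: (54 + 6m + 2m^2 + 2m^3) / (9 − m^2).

Repeated division with remainder:
  2m^3 + 2m^2 + 6m + 54 = (−2m − 2)(−m^2 + 9) + (24m + 72)
  −m^2 + 9 = (−(1/24)m + 1/8)(24m + 72) + (0)
Last nonzero remainder: 24m + 72. Dividing through by 24 gives the monic gcd m + 3.
Cancel m + 3 from numerator and denominator to get the reduced form.

(−18 + 4m − 2m^2)/(−3 + m)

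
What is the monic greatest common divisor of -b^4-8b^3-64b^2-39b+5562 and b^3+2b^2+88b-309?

b^2+5b+103

Apply the Euclidean algorithm:
  -b^4-8b^3-64b^2-39b+5562 = (-b-6)(b^3+2b^2+88b-309) + (36b^2+180b+3708)
  b^3+2b^2+88b-309 = ((1/36)b-1/12)(36b^2+180b+3708) + (0)
Last nonzero remainder: 36b^2+180b+3708. Dividing through by 36 gives the monic gcd b^2+5b+103.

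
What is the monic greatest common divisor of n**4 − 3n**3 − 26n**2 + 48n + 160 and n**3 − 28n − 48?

n**2 + 6n + 8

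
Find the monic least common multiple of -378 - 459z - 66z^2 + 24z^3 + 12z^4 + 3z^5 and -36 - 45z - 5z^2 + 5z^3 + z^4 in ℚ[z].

-504 - 738z - 241z^2 + 10z^3 + 24z^4 + 8z^5 + z^6

Apply the Euclidean algorithm:
  3z^5 + 12z^4 + 24z^3 - 66z^2 - 459z - 378 = (3z - 3)(z^4 + 5z^3 - 5z^2 - 45z - 36) + (54z^3 + 54z^2 - 486z - 486)
  z^4 + 5z^3 - 5z^2 - 45z - 36 = ((1/54)z + 2/27)(54z^3 + 54z^2 - 486z - 486) + (0)
Last nonzero remainder: 54z^3 + 54z^2 - 486z - 486. Dividing through by 54 gives the monic gcd z^3 + z^2 - 9z - 9.
Then lcm(f, g) = f·g / gcd(f, g); expanding and making the result monic gives the answer.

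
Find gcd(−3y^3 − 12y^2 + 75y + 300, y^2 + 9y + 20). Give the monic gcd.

Apply the Euclidean algorithm:
  −3y^3 − 12y^2 + 75y + 300 = (−3y + 15)(y^2 + 9y + 20) + (0)
The last nonzero remainder y^2 + 9y + 20 is already monic.

y^2 + 9y + 20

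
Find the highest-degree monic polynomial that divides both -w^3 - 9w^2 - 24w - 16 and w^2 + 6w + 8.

w + 4

Euclidean algorithm in ℚ[w]:
  -w^3 - 9w^2 - 24w - 16 = (-w - 3)(w^2 + 6w + 8) + (2w + 8)
  w^2 + 6w + 8 = ((1/2)w + 1)(2w + 8) + (0)
Last nonzero remainder: 2w + 8. Dividing through by 2 gives the monic gcd w + 4.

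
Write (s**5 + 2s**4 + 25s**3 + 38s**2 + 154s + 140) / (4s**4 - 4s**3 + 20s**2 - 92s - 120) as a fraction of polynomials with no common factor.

(s**2 + 14)/(4s - 12)

Euclidean algorithm in ℚ[s]:
  s**5 + 2s**4 + 25s**3 + 38s**2 + 154s + 140 = ((1/4)s + 3/4)(4s**4 - 4s**3 + 20s**2 - 92s - 120) + (23s**3 + 46s**2 + 253s + 230)
  4s**4 - 4s**3 + 20s**2 - 92s - 120 = ((4/23)s - 12/23)(23s**3 + 46s**2 + 253s + 230) + (0)
Last nonzero remainder: 23s**3 + 46s**2 + 253s + 230. Dividing through by 23 gives the monic gcd s**3 + 2s**2 + 11s + 10.
Cancel s**3 + 2s**2 + 11s + 10 from numerator and denominator to get the reduced form.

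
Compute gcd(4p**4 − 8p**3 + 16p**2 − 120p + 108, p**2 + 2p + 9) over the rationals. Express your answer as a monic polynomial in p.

p**2 + 2p + 9

Repeated division with remainder:
  4p**4 − 8p**3 + 16p**2 − 120p + 108 = (4p**2 − 16p + 12)(p**2 + 2p + 9) + (0)
The last nonzero remainder p**2 + 2p + 9 is already monic.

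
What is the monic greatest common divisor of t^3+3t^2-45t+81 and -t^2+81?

t+9

By polynomial division,
  t^3+3t^2-45t+81 = (-t-3)(-t^2+81) + (36t+324)
  -t^2+81 = (-(1/36)t+1/4)(36t+324) + (0)
Last nonzero remainder: 36t+324. Dividing through by 36 gives the monic gcd t+9.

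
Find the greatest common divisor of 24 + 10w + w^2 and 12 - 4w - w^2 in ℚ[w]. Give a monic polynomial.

6 + w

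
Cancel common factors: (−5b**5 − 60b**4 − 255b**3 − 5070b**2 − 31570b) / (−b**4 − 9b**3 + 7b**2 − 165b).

By polynomial division,
  −5b**5 − 60b**4 − 255b**3 − 5070b**2 − 31570b = (5b + 15)(−b**4 − 9b**3 + 7b**2 − 165b) + (−155b**3 − 4350b**2 − 29095b)
  −b**4 − 9b**3 + 7b**2 − 165b = ((1/155)b − 591/4805)(−155b**3 − 4350b**2 − 29095b) + (−(327054/961)b**2 − (3597594/961)b)
  −155b**3 − 4350b**2 − 29095b = ((148955/327054)b + 2541845/327054)(−(327054/961)b**2 − (3597594/961)b) + (0)
Last nonzero remainder: −(327054/961)b**2 − (3597594/961)b. Dividing through by −327054/961 gives the monic gcd b**2 + 11b.
Cancel b**2 + 11b from numerator and denominator to get the reduced form.

(5b**3 + 5b**2 + 200b + 2870)/(b**2 − 2b + 15)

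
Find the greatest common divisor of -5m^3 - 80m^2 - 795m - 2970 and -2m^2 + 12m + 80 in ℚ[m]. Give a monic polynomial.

1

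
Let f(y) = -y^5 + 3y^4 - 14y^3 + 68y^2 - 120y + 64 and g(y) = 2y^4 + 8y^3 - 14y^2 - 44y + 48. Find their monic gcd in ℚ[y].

By polynomial division,
  -y^5 + 3y^4 - 14y^3 + 68y^2 - 120y + 64 = (-(1/2)y + 7/2)(2y^4 + 8y^3 - 14y^2 - 44y + 48) + (-49y^3 + 95y^2 + 58y - 104)
  2y^4 + 8y^3 - 14y^2 - 44y + 48 = (-(2/49)y - 582/2401)(-49y^3 + 95y^2 + 58y - 104) + ((27360/2401)y^2 - (82080/2401)y + 54720/2401)
  -49y^3 + 95y^2 + 58y - 104 = (-(117649/27360)y - 31213/6840)((27360/2401)y^2 - (82080/2401)y + 54720/2401) + (0)
Last nonzero remainder: (27360/2401)y^2 - (82080/2401)y + 54720/2401. Dividing through by 27360/2401 gives the monic gcd y^2 - 3y + 2.

y^2 - 3y + 2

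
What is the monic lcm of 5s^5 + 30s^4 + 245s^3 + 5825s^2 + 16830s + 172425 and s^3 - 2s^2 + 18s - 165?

s^6 + s^5 + 19s^4 + 920s^3 - 2459s^2 + 17655s - 172425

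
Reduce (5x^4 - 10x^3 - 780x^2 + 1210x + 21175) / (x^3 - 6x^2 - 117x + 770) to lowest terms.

Apply the Euclidean algorithm:
  5x^4 - 10x^3 - 780x^2 + 1210x + 21175 = (5x + 20)(x^3 - 6x^2 - 117x + 770) + (-75x^2 - 300x + 5775)
  x^3 - 6x^2 - 117x + 770 = (-(1/75)x + 2/15)(-75x^2 - 300x + 5775) + (0)
Last nonzero remainder: -75x^2 - 300x + 5775. Dividing through by -75 gives the monic gcd x^2 + 4x - 77.
Cancel x^2 + 4x - 77 from numerator and denominator to get the reduced form.

(5x^2 - 30x - 275)/(x - 10)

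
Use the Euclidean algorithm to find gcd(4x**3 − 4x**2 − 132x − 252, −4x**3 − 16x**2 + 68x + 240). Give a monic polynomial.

x + 3

Apply the Euclidean algorithm:
  4x**3 − 4x**2 − 132x − 252 = (−1)(−4x**3 − 16x**2 + 68x + 240) + (−20x**2 − 64x − 12)
  −4x**3 − 16x**2 + 68x + 240 = ((1/5)x + 4/25)(−20x**2 − 64x − 12) + ((2016/25)x + 6048/25)
  −20x**2 − 64x − 12 = (−(125/504)x − 25/504)((2016/25)x + 6048/25) + (0)
Last nonzero remainder: (2016/25)x + 6048/25. Dividing through by 2016/25 gives the monic gcd x + 3.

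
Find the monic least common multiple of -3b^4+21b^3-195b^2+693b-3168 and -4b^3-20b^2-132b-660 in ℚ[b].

Euclidean algorithm in ℚ[b]:
  -3b^4+21b^3-195b^2+693b-3168 = ((3/4)b-9)(-4b^3-20b^2-132b-660) + (-276b^2-9108)
  -4b^3-20b^2-132b-660 = ((1/69)b+5/69)(-276b^2-9108) + (0)
Last nonzero remainder: -276b^2-9108. Dividing through by -276 gives the monic gcd b^2+33.
Then lcm(f, g) = f·g / gcd(f, g); expanding and making the result monic gives the answer.

b^5-2b^4+30b^3+94b^2-99b+5280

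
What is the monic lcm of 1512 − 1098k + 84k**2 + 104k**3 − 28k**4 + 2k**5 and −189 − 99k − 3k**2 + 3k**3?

Euclidean algorithm in ℚ[k]:
  2k**5 − 28k**4 + 104k**3 + 84k**2 − 1098k + 1512 = ((2/3)k**2 − (26/3)k + 48)(3k**3 − 3k**2 − 99k − 189) + (−504k**2 + 2016k + 10584)
  3k**3 − 3k**2 − 99k − 189 = (−(1/168)k − 1/56)(−504k**2 + 2016k + 10584) + (0)
Last nonzero remainder: −504k**2 + 2016k + 10584. Dividing through by −504 gives the monic gcd k**2 − 4k − 21.
Then lcm(f, g) = f·g / gcd(f, g); expanding and making the result monic gives the answer.

2268 − 891k − 423k**2 + 198k**3 + 10k**4 − 11k**5 + k**6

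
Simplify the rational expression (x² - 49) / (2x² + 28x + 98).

(x - 7)/(2x + 14)

Apply the Euclidean algorithm:
  x² - 49 = (1/2)(2x² + 28x + 98) + (-14x - 98)
  2x² + 28x + 98 = (-(1/7)x - 1)(-14x - 98) + (0)
Last nonzero remainder: -14x - 98. Dividing through by -14 gives the monic gcd x + 7.
Cancel x + 7 from numerator and denominator to get the reduced form.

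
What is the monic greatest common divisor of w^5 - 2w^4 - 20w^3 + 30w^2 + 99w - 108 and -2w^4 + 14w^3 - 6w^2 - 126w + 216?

w^3 - 4w^2 - 9w + 36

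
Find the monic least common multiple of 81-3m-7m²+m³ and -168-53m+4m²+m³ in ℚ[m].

Repeated division with remainder:
  m³-7m²-3m+81 = (m³+4m²-53m-168) + (-11m²+50m+249)
  m³+4m²-53m-168 = (-(1/11)m-94/121)(-11m²+50m+249) + ((1026/121)m+3078/121)
  -11m²+50m+249 = (-(1331/1026)m+10043/1026)((1026/121)m+3078/121) + (0)
Last nonzero remainder: (1026/121)m+3078/121. Dividing through by 1026/121 gives the monic gcd m+3.
Then lcm(f, g) = f·g / gcd(f, g); expanding and making the result monic gives the answer.

-4536+249m+470m²-66m³-6m⁴+m⁵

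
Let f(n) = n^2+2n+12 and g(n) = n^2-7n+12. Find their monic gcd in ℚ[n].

1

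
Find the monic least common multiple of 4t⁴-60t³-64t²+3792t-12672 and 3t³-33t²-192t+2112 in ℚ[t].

t⁵-23t⁴+104t³+1076t²-10752t+25344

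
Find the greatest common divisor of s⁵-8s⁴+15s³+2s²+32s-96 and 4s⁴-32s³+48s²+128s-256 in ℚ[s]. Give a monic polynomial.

s³-10s²+32s-32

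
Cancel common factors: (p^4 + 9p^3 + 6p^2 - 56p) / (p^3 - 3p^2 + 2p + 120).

(p^3 + 5p^2 - 14p)/(p^2 - 7p + 30)

Repeated division with remainder:
  p^4 + 9p^3 + 6p^2 - 56p = (p + 12)(p^3 - 3p^2 + 2p + 120) + (40p^2 - 200p - 1440)
  p^3 - 3p^2 + 2p + 120 = ((1/40)p + 1/20)(40p^2 - 200p - 1440) + (48p + 192)
  40p^2 - 200p - 1440 = ((5/6)p - 15/2)(48p + 192) + (0)
Last nonzero remainder: 48p + 192. Dividing through by 48 gives the monic gcd p + 4.
Cancel p + 4 from numerator and denominator to get the reduced form.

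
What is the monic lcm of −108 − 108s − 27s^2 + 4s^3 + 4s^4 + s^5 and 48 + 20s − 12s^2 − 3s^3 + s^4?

Euclidean algorithm in ℚ[s]:
  s^5 + 4s^4 + 4s^3 − 27s^2 − 108s − 108 = (s + 7)(s^4 − 3s^3 − 12s^2 + 20s + 48) + (37s^3 + 37s^2 − 296s − 444)
  s^4 − 3s^3 − 12s^2 + 20s + 48 = ((1/37)s − 4/37)(37s^3 + 37s^2 − 296s − 444) + (0)
Last nonzero remainder: 37s^3 + 37s^2 − 296s − 444. Dividing through by 37 gives the monic gcd s^3 + s^2 − 8s − 12.
Then lcm(f, g) = f·g / gcd(f, g); expanding and making the result monic gives the answer.

432 + 324s − 43s^3 − 12s^4 + s^6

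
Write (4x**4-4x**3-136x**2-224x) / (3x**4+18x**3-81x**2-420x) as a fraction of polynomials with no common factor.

Euclidean algorithm in ℚ[x]:
  4x**4-4x**3-136x**2-224x = (4/3)(3x**4+18x**3-81x**2-420x) + (-28x**3-28x**2+336x)
  3x**4+18x**3-81x**2-420x = (-(3/28)x-15/28)(-28x**3-28x**2+336x) + (-60x**2-240x)
  -28x**3-28x**2+336x = ((7/15)x-7/5)(-60x**2-240x) + (0)
Last nonzero remainder: -60x**2-240x. Dividing through by -60 gives the monic gcd x**2+4x.
Cancel x**2+4x from numerator and denominator to get the reduced form.

(4x**2-20x-56)/(3x**2+6x-105)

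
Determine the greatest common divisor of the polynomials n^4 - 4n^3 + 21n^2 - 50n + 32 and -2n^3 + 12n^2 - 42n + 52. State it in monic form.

By polynomial division,
  n^4 - 4n^3 + 21n^2 - 50n + 32 = (-(1/2)n - 1)(-2n^3 + 12n^2 - 42n + 52) + (12n^2 - 66n + 84)
  -2n^3 + 12n^2 - 42n + 52 = (-(1/6)n + 1/12)(12n^2 - 66n + 84) + (-(45/2)n + 45)
  12n^2 - 66n + 84 = (-(8/15)n + 28/15)(-(45/2)n + 45) + (0)
Last nonzero remainder: -(45/2)n + 45. Dividing through by -45/2 gives the monic gcd n - 2.

n - 2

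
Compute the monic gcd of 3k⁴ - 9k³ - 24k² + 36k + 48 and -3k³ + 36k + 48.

k² - 2k - 8

Euclidean algorithm in ℚ[k]:
  3k⁴ - 9k³ - 24k² + 36k + 48 = (-k + 3)(-3k³ + 36k + 48) + (12k² - 24k - 96)
  -3k³ + 36k + 48 = (-(1/4)k - 1/2)(12k² - 24k - 96) + (0)
Last nonzero remainder: 12k² - 24k - 96. Dividing through by 12 gives the monic gcd k² - 2k - 8.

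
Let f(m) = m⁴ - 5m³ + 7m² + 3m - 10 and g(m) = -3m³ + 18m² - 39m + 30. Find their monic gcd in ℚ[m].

m³ - 6m² + 13m - 10

By polynomial division,
  m⁴ - 5m³ + 7m² + 3m - 10 = (-(1/3)m - 1/3)(-3m³ + 18m² - 39m + 30) + (0)
Last nonzero remainder: -3m³ + 18m² - 39m + 30. Dividing through by -3 gives the monic gcd m³ - 6m² + 13m - 10.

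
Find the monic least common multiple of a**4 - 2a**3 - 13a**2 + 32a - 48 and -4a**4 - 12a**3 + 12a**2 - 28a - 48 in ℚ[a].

a**5 - a**4 - 15a**3 + 19a**2 - 16a - 48

By polynomial division,
  a**4 - 2a**3 - 13a**2 + 32a - 48 = (-1/4)(-4a**4 - 12a**3 + 12a**2 - 28a - 48) + (-5a**3 - 10a**2 + 25a - 60)
  -4a**4 - 12a**3 + 12a**2 - 28a - 48 = ((4/5)a + 4/5)(-5a**3 - 10a**2 + 25a - 60) + (0)
Last nonzero remainder: -5a**3 - 10a**2 + 25a - 60. Dividing through by -5 gives the monic gcd a**3 + 2a**2 - 5a + 12.
Then lcm(f, g) = f·g / gcd(f, g); expanding and making the result monic gives the answer.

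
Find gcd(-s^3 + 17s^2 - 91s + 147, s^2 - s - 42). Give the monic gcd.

s - 7

Repeated division with remainder:
  -s^3 + 17s^2 - 91s + 147 = (-s + 16)(s^2 - s - 42) + (-117s + 819)
  s^2 - s - 42 = (-(1/117)s - 2/39)(-117s + 819) + (0)
Last nonzero remainder: -117s + 819. Dividing through by -117 gives the monic gcd s - 7.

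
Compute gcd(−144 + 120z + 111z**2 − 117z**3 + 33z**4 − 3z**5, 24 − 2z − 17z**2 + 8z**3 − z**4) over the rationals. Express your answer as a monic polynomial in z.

12 + 5z − 6z**2 + z**3

Apply the Euclidean algorithm:
  −3z**5 + 33z**4 − 117z**3 + 111z**2 + 120z − 144 = (3z − 9)(−z**4 + 8z**3 − 17z**2 − 2z + 24) + (6z**3 − 36z**2 + 30z + 72)
  −z**4 + 8z**3 − 17z**2 − 2z + 24 = (−(1/6)z + 1/3)(6z**3 − 36z**2 + 30z + 72) + (0)
Last nonzero remainder: 6z**3 − 36z**2 + 30z + 72. Dividing through by 6 gives the monic gcd z**3 − 6z**2 + 5z + 12.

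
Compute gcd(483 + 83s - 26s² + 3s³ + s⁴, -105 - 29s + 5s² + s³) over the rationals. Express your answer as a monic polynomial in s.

Apply the Euclidean algorithm:
  s⁴ + 3s³ - 26s² + 83s + 483 = (s - 2)(s³ + 5s² - 29s - 105) + (13s² + 130s + 273)
  s³ + 5s² - 29s - 105 = ((1/13)s - 5/13)(13s² + 130s + 273) + (0)
Last nonzero remainder: 13s² + 130s + 273. Dividing through by 13 gives the monic gcd s² + 10s + 21.

21 + 10s + s²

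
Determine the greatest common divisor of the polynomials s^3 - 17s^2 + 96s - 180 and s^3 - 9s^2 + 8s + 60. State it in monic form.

Repeated division with remainder:
  s^3 - 17s^2 + 96s - 180 = (s^3 - 9s^2 + 8s + 60) + (-8s^2 + 88s - 240)
  s^3 - 9s^2 + 8s + 60 = (-(1/8)s - 1/4)(-8s^2 + 88s - 240) + (0)
Last nonzero remainder: -8s^2 + 88s - 240. Dividing through by -8 gives the monic gcd s^2 - 11s + 30.

s^2 - 11s + 30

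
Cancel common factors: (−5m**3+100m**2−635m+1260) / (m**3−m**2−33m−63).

Repeated division with remainder:
  −5m**3+100m**2−635m+1260 = (−5)(m**3−m**2−33m−63) + (95m**2−800m+945)
  m**3−m**2−33m−63 = ((1/95)m+141/1805)(95m**2−800m+945) + ((7056/361)m−49392/361)
  95m**2−800m+945 = ((34295/7056)m−5415/784)((7056/361)m−49392/361) + (0)
Last nonzero remainder: (7056/361)m−49392/361. Dividing through by 7056/361 gives the monic gcd m−7.
Cancel m−7 from numerator and denominator to get the reduced form.

(−5m**2+65m−180)/(m**2+6m+9)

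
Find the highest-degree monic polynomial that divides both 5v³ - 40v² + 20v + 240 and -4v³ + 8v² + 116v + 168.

Repeated division with remainder:
  5v³ - 40v² + 20v + 240 = (-5/4)(-4v³ + 8v² + 116v + 168) + (-30v² + 165v + 450)
  -4v³ + 8v² + 116v + 168 = ((2/15)v + 7/15)(-30v² + 165v + 450) + (-21v - 42)
  -30v² + 165v + 450 = ((10/7)v - 75/7)(-21v - 42) + (0)
Last nonzero remainder: -21v - 42. Dividing through by -21 gives the monic gcd v + 2.

v + 2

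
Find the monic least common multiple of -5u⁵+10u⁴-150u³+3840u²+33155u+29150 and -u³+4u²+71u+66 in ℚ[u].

Repeated division with remainder:
  -5u⁵+10u⁴-150u³+3840u²+33155u+29150 = (5u²+10u+545)(-u³+4u²+71u+66) + (620u²-6200u-6820)
  -u³+4u²+71u+66 = (-(1/620)u-3/310)(620u²-6200u-6820) + (0)
Last nonzero remainder: 620u²-6200u-6820. Dividing through by 620 gives the monic gcd u²-10u-11.
Then lcm(f, g) = f·g / gcd(f, g); expanding and making the result monic gives the answer.

u⁶+4u⁵+18u⁴-588u³-11239u²-45616u-34980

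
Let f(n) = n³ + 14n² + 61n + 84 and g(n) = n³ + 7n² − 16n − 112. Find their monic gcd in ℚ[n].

Repeated division with remainder:
  n³ + 14n² + 61n + 84 = (n³ + 7n² − 16n − 112) + (7n² + 77n + 196)
  n³ + 7n² − 16n − 112 = ((1/7)n − 4/7)(7n² + 77n + 196) + (0)
Last nonzero remainder: 7n² + 77n + 196. Dividing through by 7 gives the monic gcd n² + 11n + 28.

n² + 11n + 28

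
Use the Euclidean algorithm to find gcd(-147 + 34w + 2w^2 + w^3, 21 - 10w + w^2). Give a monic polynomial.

Euclidean algorithm in ℚ[w]:
  w^3 + 2w^2 + 34w - 147 = (w + 12)(w^2 - 10w + 21) + (133w - 399)
  w^2 - 10w + 21 = ((1/133)w - 1/19)(133w - 399) + (0)
Last nonzero remainder: 133w - 399. Dividing through by 133 gives the monic gcd w - 3.

-3 + w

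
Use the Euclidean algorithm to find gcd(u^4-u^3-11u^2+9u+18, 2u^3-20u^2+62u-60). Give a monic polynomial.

Repeated division with remainder:
  u^4-u^3-11u^2+9u+18 = ((1/2)u+9/2)(2u^3-20u^2+62u-60) + (48u^2-240u+288)
  2u^3-20u^2+62u-60 = ((1/24)u-5/24)(48u^2-240u+288) + (0)
Last nonzero remainder: 48u^2-240u+288. Dividing through by 48 gives the monic gcd u^2-5u+6.

u^2-5u+6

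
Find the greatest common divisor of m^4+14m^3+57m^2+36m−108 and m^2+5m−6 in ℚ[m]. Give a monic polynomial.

m^2+5m−6

Apply the Euclidean algorithm:
  m^4+14m^3+57m^2+36m−108 = (m^2+9m+18)(m^2+5m−6) + (0)
The last nonzero remainder m^2+5m−6 is already monic.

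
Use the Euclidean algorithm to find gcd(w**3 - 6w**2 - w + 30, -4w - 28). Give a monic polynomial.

1

Apply the Euclidean algorithm:
  w**3 - 6w**2 - w + 30 = (-(1/4)w**2 + (13/4)w - 45/2)(-4w - 28) + (-600)
  -4w - 28 = ((1/150)w + 7/150)(-600) + (0)
The last nonzero remainder is the constant -600, so the polynomials are coprime and gcd = 1.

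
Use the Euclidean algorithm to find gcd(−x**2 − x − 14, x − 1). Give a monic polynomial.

1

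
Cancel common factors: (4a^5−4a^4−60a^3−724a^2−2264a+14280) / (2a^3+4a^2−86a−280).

(2a^3+2a^2+44a−204)/(a+4)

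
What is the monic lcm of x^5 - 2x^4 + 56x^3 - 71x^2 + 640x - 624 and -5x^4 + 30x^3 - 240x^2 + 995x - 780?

Apply the Euclidean algorithm:
  x^5 - 2x^4 + 56x^3 - 71x^2 + 640x - 624 = (-(1/5)x - 4/5)(-5x^4 + 30x^3 - 240x^2 + 995x - 780) + (32x^3 - 64x^2 + 1280x - 1248)
  -5x^4 + 30x^3 - 240x^2 + 995x - 780 = (-(5/32)x + 5/8)(32x^3 - 64x^2 + 1280x - 1248) + (0)
Last nonzero remainder: 32x^3 - 64x^2 + 1280x - 1248. Dividing through by 32 gives the monic gcd x^3 - 2x^2 + 40x - 39.
Then lcm(f, g) = f·g / gcd(f, g); expanding and making the result monic gives the answer.

x^6 - 6x^5 + 64x^4 - 295x^3 + 924x^2 - 3184x + 2496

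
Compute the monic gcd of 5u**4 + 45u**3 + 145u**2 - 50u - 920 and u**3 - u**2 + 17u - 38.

u - 2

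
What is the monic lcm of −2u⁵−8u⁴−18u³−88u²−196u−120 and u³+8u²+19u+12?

Euclidean algorithm in ℚ[u]:
  −2u⁵−8u⁴−18u³−88u²−196u−120 = (−2u²+8u−44)(u³+8u²+19u+12) + (136u²+544u+408)
  u³+8u²+19u+12 = ((1/136)u+1/34)(136u²+544u+408) + (0)
Last nonzero remainder: 136u²+544u+408. Dividing through by 136 gives the monic gcd u²+4u+3.
Then lcm(f, g) = f·g / gcd(f, g); expanding and making the result monic gives the answer.

u⁶+8u⁵+25u⁴+80u³+274u²+452u+240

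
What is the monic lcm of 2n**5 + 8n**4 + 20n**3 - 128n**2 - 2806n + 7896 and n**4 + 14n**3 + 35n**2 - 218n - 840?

n**7 + 15n**6 + 84n**5 + 166n**4 - 1807n**3 - 13405n**2 + 1338n + 118440

Repeated division with remainder:
  2n**5 + 8n**4 + 20n**3 - 128n**2 - 2806n + 7896 = (2n - 20)(n**4 + 14n**3 + 35n**2 - 218n - 840) + (230n**3 + 1008n**2 - 5486n - 8904)
  n**4 + 14n**3 + 35n**2 - 218n - 840 = ((1/230)n + 553/13225)(230n**3 + 1008n**2 - 5486n - 8904) + ((220896/13225)n**2 + (662688/13225)n - 6185088/13225)
  230n**3 + 1008n**2 - 5486n - 8904 = ((1520875/110448)n + 700925/36816)((220896/13225)n**2 + (662688/13225)n - 6185088/13225) + (0)
Last nonzero remainder: (220896/13225)n**2 + (662688/13225)n - 6185088/13225. Dividing through by 220896/13225 gives the monic gcd n**2 + 3n - 28.
Then lcm(f, g) = f·g / gcd(f, g); expanding and making the result monic gives the answer.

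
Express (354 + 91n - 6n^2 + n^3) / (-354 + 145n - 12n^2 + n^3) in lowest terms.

Euclidean algorithm in ℚ[n]:
  n^3 - 6n^2 + 91n + 354 = (n^3 - 12n^2 + 145n - 354) + (6n^2 - 54n + 708)
  n^3 - 12n^2 + 145n - 354 = ((1/6)n - 1/2)(6n^2 - 54n + 708) + (0)
Last nonzero remainder: 6n^2 - 54n + 708. Dividing through by 6 gives the monic gcd n^2 - 9n + 118.
Cancel n^2 - 9n + 118 from numerator and denominator to get the reduced form.

(3 + n)/(-3 + n)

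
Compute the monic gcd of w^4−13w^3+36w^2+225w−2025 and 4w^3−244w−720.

Euclidean algorithm in ℚ[w]:
  w^4−13w^3+36w^2+225w−2025 = ((1/4)w−13/4)(4w^3−244w−720) + (97w^2−388w−4365)
  4w^3−244w−720 = ((4/97)w+16/97)(97w^2−388w−4365) + (0)
Last nonzero remainder: 97w^2−388w−4365. Dividing through by 97 gives the monic gcd w^2−4w−45.

w^2−4w−45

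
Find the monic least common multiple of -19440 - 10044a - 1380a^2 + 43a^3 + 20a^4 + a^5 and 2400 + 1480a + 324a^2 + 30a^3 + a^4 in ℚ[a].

-194400 - 119880a - 23844a^2 - 950a^3 + 243a^4 + 30a^5 + a^6

By polynomial division,
  a^5 + 20a^4 + 43a^3 - 1380a^2 - 10044a - 19440 = (a - 10)(a^4 + 30a^3 + 324a^2 + 1480a + 2400) + (19a^3 + 380a^2 + 2356a + 4560)
  a^4 + 30a^3 + 324a^2 + 1480a + 2400 = ((1/19)a + 10/19)(19a^3 + 380a^2 + 2356a + 4560) + (0)
Last nonzero remainder: 19a^3 + 380a^2 + 2356a + 4560. Dividing through by 19 gives the monic gcd a^3 + 20a^2 + 124a + 240.
Then lcm(f, g) = f·g / gcd(f, g); expanding and making the result monic gives the answer.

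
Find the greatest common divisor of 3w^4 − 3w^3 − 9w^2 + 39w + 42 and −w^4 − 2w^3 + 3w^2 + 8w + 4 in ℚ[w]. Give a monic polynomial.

Repeated division with remainder:
  3w^4 − 3w^3 − 9w^2 + 39w + 42 = (−3)(−w^4 − 2w^3 + 3w^2 + 8w + 4) + (−9w^3 + 63w + 54)
  −w^4 − 2w^3 + 3w^2 + 8w + 4 = ((1/9)w + 2/9)(−9w^3 + 63w + 54) + (−4w^2 − 12w − 8)
  −9w^3 + 63w + 54 = ((9/4)w − 27/4)(−4w^2 − 12w − 8) + (0)
Last nonzero remainder: −4w^2 − 12w − 8. Dividing through by −4 gives the monic gcd w^2 + 3w + 2.

w^2 + 3w + 2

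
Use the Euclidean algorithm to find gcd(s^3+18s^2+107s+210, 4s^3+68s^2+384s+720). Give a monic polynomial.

s^2+11s+30

Apply the Euclidean algorithm:
  s^3+18s^2+107s+210 = (1/4)(4s^3+68s^2+384s+720) + (s^2+11s+30)
  4s^3+68s^2+384s+720 = (4s+24)(s^2+11s+30) + (0)
The last nonzero remainder s^2+11s+30 is already monic.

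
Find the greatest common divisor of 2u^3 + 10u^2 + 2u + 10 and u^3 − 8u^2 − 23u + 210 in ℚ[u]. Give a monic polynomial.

u + 5

Repeated division with remainder:
  2u^3 + 10u^2 + 2u + 10 = (2)(u^3 − 8u^2 − 23u + 210) + (26u^2 + 48u − 410)
  u^3 − 8u^2 − 23u + 210 = ((1/26)u − 64/169)(26u^2 + 48u − 410) + ((1850/169)u + 9250/169)
  26u^2 + 48u − 410 = ((2197/925)u − 6929/925)((1850/169)u + 9250/169) + (0)
Last nonzero remainder: (1850/169)u + 9250/169. Dividing through by 1850/169 gives the monic gcd u + 5.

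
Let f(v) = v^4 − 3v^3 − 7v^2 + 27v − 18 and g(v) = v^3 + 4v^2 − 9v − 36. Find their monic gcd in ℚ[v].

Euclidean algorithm in ℚ[v]:
  v^4 − 3v^3 − 7v^2 + 27v − 18 = (v − 7)(v^3 + 4v^2 − 9v − 36) + (30v^2 − 270)
  v^3 + 4v^2 − 9v − 36 = ((1/30)v + 2/15)(30v^2 − 270) + (0)
Last nonzero remainder: 30v^2 − 270. Dividing through by 30 gives the monic gcd v^2 − 9.

v^2 − 9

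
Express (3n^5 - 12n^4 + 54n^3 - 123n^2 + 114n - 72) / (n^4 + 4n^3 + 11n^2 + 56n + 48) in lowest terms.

(3n^3 - 9n^2 + 9n - 6)/(n^2 + 5n + 4)

By polynomial division,
  3n^5 - 12n^4 + 54n^3 - 123n^2 + 114n - 72 = (3n - 24)(n^4 + 4n^3 + 11n^2 + 56n + 48) + (117n^3 - 27n^2 + 1314n + 1080)
  n^4 + 4n^3 + 11n^2 + 56n + 48 = ((1/117)n + 55/1521)(117n^3 - 27n^2 + 1314n + 1080) + ((126/169)n^2 - (126/169)n + 1512/169)
  117n^3 - 27n^2 + 1314n + 1080 = ((2197/14)n + 845/7)((126/169)n^2 - (126/169)n + 1512/169) + (0)
Last nonzero remainder: (126/169)n^2 - (126/169)n + 1512/169. Dividing through by 126/169 gives the monic gcd n^2 - n + 12.
Cancel n^2 - n + 12 from numerator and denominator to get the reduced form.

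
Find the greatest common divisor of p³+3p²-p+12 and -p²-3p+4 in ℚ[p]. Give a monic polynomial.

Repeated division with remainder:
  p³+3p²-p+12 = (-p)(-p²-3p+4) + (3p+12)
  -p²-3p+4 = (-(1/3)p+1/3)(3p+12) + (0)
Last nonzero remainder: 3p+12. Dividing through by 3 gives the monic gcd p+4.

p+4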